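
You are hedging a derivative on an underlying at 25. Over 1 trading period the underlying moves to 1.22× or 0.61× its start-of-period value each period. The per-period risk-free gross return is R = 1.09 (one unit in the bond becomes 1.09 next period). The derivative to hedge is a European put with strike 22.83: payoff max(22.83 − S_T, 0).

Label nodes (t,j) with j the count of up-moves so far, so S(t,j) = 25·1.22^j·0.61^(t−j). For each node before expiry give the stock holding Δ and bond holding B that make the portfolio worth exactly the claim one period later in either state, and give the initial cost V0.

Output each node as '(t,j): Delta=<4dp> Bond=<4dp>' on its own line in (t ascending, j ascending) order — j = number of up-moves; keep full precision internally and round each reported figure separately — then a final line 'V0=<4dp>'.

(0,0): Delta=-0.4970 Bond=13.9083
V0=1.4820

Risk-neutral probability p* = (R−d)/(u−d) = (1.09−0.61)/(1.22−0.61) = 0.7869.
Terminal values V(1,·): V(1,0)=7.5800, V(1,1)=0.0000
Node (0,0) S=25.0000: V=(p*·0.0000+(1−p*)·7.5800)/1.09=1.4820; Δ=(0.0000−7.5800)/(30.5000−15.2500)=-0.4970; B=V−Δ·S=13.9083
Self-financing check: at every node Δ·S+B equals the discounted successor values.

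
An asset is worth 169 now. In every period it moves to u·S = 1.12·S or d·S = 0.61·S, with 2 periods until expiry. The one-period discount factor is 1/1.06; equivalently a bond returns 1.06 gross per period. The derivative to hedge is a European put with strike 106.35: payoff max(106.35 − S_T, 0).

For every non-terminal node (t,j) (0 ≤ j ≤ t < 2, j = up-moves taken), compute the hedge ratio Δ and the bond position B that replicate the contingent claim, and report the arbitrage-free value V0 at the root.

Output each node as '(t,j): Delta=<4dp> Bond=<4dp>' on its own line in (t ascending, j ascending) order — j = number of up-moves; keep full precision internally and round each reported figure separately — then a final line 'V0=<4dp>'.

(0,0): Delta=-0.0560 Bond=9.9944
(1,0): Delta=-0.8267 Bond=90.0498
(1,1): Delta=0.0000 Bond=0.0000
V0=0.5354

Under the risk-neutral measure, an up-move has probability p* = (R−d)/(u−d) = 0.8824 and values discount at R = 1.06.
At expiry t=2: V(2,0)=43.4651, V(2,1)=0.0000, V(2,2)=0.0000
  t=1,j=0: stock 103.0900 → up 115.4608 (V=0.0000), down 62.8849 (V=43.4651). Price 4.8241; hedge Δ=-0.8267, bond B=90.0498.
  t=1,j=1: stock 189.2800 → up 211.9936 (V=0.0000), down 115.4608 (V=0.0000). Price 0.0000; hedge Δ=0.0000, bond B=0.0000.
  t=0,j=0: stock 169.0000 → up 189.2800 (V=0.0000), down 103.0900 (V=4.8241). Price 0.5354; hedge Δ=-0.0560, bond B=9.9944.
The time-0 hedge costs 0.5354, which is the no-arbitrage price.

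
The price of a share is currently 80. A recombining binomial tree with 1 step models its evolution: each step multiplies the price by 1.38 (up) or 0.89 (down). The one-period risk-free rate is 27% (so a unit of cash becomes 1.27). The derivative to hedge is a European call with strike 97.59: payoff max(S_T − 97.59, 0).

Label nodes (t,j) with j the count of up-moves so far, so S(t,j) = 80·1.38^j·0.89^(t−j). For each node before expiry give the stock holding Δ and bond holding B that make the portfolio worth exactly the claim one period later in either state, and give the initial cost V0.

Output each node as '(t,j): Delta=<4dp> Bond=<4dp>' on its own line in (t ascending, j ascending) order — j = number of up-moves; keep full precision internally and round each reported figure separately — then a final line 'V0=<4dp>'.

Risk-neutral probability p* = (R−d)/(u−d) = (1.27−0.89)/(1.38−0.89) = 0.7755.
Terminal values V(1,·): V(1,0)=0.0000, V(1,1)=12.8100
Node (0,0) S=80.0000: V=(p*·12.8100+(1−p*)·0.0000)/1.27=7.8223; Δ=(12.8100−0.0000)/(110.4000−71.2000)=0.3268; B=V−Δ·S=-18.3206
Root portfolio cost Δ·80+B reproduces V0=7.8223.

(0,0): Delta=0.3268 Bond=-18.3206
V0=7.8223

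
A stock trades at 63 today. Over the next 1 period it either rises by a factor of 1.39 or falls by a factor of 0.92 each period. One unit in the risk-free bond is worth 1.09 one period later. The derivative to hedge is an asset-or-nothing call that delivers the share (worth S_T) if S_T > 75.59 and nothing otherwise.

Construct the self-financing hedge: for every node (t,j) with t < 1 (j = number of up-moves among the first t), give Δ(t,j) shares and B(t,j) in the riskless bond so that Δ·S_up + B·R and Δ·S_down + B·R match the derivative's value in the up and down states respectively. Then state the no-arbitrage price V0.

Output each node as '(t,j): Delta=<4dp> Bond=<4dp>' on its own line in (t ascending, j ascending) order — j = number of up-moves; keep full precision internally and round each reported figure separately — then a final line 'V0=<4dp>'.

(0,0): Delta=2.9574 Bond=-157.2602
V0=29.0589

The replicating-portfolio and risk-neutral prices coincide; use p* = (1.09−0.92)/(1.39−0.92) = 0.3617 for the latter.
Terminal payoffs: V(1,0)=0.0000, V(1,1)=87.5700
(0,0): S=63.0000. Δ = (V_up−V_dn)/(S_up−S_dn) = (87.5700−0.0000)/(87.5700−57.9600) = 2.9574. V = [p*·87.5700 + (1−p*)·0.0000]/1.09 = 29.0589. B = V − Δ·S = -157.2602.
The time-0 hedge costs 29.0589, which is the no-arbitrage price.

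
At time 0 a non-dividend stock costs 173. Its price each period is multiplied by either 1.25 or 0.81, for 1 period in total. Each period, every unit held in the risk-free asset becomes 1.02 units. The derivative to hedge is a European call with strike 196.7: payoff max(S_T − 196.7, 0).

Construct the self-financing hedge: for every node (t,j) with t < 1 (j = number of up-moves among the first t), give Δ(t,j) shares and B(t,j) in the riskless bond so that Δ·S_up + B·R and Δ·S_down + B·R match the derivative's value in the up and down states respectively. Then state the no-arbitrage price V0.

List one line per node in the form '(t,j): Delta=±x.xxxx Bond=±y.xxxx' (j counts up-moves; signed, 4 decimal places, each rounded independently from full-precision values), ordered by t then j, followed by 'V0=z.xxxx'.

(0,0): Delta=0.2568 Bond=-35.2841
V0=9.1477

No-arbitrage ⇒ martingale measure with p* = (R−d)/(u−d) = 0.4773.
Payoff layer (t=1): V(1,0)=0.0000, V(1,1)=19.5500
Node (0,0) S=173.0000: V=(p*·19.5500+(1−p*)·0.0000)/1.02=9.1477; Δ=(19.5500−0.0000)/(216.2500−140.1300)=0.2568; B=V−Δ·S=-35.2841
Each (Δ,B) replicates both successor values, so the strategy is self-financing and V0 is arbitrage-free.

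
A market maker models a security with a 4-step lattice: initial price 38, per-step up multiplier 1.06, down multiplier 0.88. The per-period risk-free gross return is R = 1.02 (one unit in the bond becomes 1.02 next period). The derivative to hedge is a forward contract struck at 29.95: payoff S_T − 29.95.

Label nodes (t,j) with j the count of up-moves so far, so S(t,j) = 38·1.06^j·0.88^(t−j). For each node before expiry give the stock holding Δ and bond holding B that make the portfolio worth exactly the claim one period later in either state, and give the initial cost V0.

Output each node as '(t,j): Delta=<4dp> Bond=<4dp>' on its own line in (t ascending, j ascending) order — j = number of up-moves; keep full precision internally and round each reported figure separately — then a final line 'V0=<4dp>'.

No-arbitrage ⇒ martingale measure with p* = (R−d)/(u−d) = 0.7778.
At expiry t=4: V(4,0)=-7.1616, V(4,1)=-2.5003, V(4,2)=3.1144, V(4,3)=9.8776, V(4,4)=18.0241
(3,0): S=25.8959. Δ = (V_up−V_dn)/(S_up−S_dn) = (-2.5003−-7.1616)/(27.4497−22.7884) = 1.0000. V = [p*·-2.5003 + (1−p*)·-7.1616]/1.02 = -3.4668. B = V − Δ·S = -29.3627.
(3,1): S=31.1928. Δ = (V_up−V_dn)/(S_up−S_dn) = (3.1144−-2.5003)/(33.0644−27.4497) = 1.0000. V = [p*·3.1144 + (1−p*)·-2.5003]/1.02 = 1.8301. B = V − Δ·S = -29.3627.
(3,2): S=37.5732. Δ = (V_up−V_dn)/(S_up−S_dn) = (9.8776−3.1144)/(39.8276−33.0644) = 1.0000. V = [p*·9.8776 + (1−p*)·3.1144]/1.02 = 8.2104. B = V − Δ·S = -29.3627.
(3,3): S=45.2586. Δ = (V_up−V_dn)/(S_up−S_dn) = (18.0241−9.8776)/(47.9741−39.8276) = 1.0000. V = [p*·18.0241 + (1−p*)·9.8776]/1.02 = 15.8959. B = V − Δ·S = -29.3627.
(2,0): S=29.4272. Δ = (V_up−V_dn)/(S_up−S_dn) = (1.8301−-3.4668)/(31.1928−25.8959) = 1.0000. V = [p*·1.8301 + (1−p*)·-3.4668]/1.02 = 0.6402. B = V − Δ·S = -28.7870.
(2,1): S=35.4464. Δ = (V_up−V_dn)/(S_up−S_dn) = (8.2104−1.8301)/(37.5732−31.1928) = 1.0000. V = [p*·8.2104 + (1−p*)·1.8301]/1.02 = 6.6594. B = V − Δ·S = -28.7870.
(2,2): S=42.6968. Δ = (V_up−V_dn)/(S_up−S_dn) = (15.8959−8.2104)/(45.2586−37.5732) = 1.0000. V = [p*·15.8959 + (1−p*)·8.2104]/1.02 = 13.9098. B = V − Δ·S = -28.7870.
(1,0): S=33.4400. Δ = (V_up−V_dn)/(S_up−S_dn) = (6.6594−0.6402)/(35.4464−29.4272) = 1.0000. V = [p*·6.6594 + (1−p*)·0.6402]/1.02 = 5.2174. B = V − Δ·S = -28.2226.
(1,1): S=40.2800. Δ = (V_up−V_dn)/(S_up−S_dn) = (13.9098−6.6594)/(42.6968−35.4464) = 1.0000. V = [p*·13.9098 + (1−p*)·6.6594]/1.02 = 12.0574. B = V − Δ·S = -28.2226.
(0,0): S=38.0000. Δ = (V_up−V_dn)/(S_up−S_dn) = (12.0574−5.2174)/(40.2800−33.4400) = 1.0000. V = [p*·12.0574 + (1−p*)·5.2174]/1.02 = 10.3308. B = V − Δ·S = -27.6692.
Each (Δ,B) replicates both successor values, so the strategy is self-financing and V0 is arbitrage-free.

(0,0): Delta=1.0000 Bond=-27.6692
(1,0): Delta=1.0000 Bond=-28.2226
(1,1): Delta=1.0000 Bond=-28.2226
(2,0): Delta=1.0000 Bond=-28.7870
(2,1): Delta=1.0000 Bond=-28.7870
(2,2): Delta=1.0000 Bond=-28.7870
(3,0): Delta=1.0000 Bond=-29.3627
(3,1): Delta=1.0000 Bond=-29.3627
(3,2): Delta=1.0000 Bond=-29.3627
(3,3): Delta=1.0000 Bond=-29.3627
V0=10.3308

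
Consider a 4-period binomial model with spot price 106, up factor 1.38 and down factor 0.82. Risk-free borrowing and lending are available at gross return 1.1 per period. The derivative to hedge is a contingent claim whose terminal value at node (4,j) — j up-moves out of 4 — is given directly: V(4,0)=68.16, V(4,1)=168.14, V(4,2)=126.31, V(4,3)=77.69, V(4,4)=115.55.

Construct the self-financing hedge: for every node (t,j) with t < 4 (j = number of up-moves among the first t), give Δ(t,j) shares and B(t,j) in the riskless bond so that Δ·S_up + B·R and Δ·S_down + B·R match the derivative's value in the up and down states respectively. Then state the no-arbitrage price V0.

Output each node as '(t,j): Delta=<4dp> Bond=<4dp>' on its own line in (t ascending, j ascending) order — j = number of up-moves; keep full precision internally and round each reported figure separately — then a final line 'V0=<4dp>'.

Risk-neutral probability p* = (R−d)/(u−d) = (1.1−0.82)/(1.38−0.82) = 0.5000.
At expiry t=4: V(4,0)=68.1600, V(4,1)=168.1400, V(4,2)=126.3100, V(4,3)=77.6900, V(4,4)=115.5500
Node (3,0) S=58.4450: V=(p*·168.1400+(1−p*)·68.1600)/1.1=107.4091; Δ=(168.1400−68.1600)/(80.6541−47.9249)=3.0548; B=V−Δ·S=-71.1266
Node (3,1) S=98.3587: V=(p*·126.3100+(1−p*)·168.1400)/1.1=133.8409; Δ=(126.3100−168.1400)/(135.7350−80.6541)=-0.7594; B=V−Δ·S=208.5373
Node (3,2) S=165.5304: V=(p*·77.6900+(1−p*)·126.3100)/1.1=92.7273; Δ=(77.6900−126.3100)/(228.4320−135.7350)=-0.5245; B=V−Δ·S=179.5487
Node (3,3) S=278.5756: V=(p*·115.5500+(1−p*)·77.6900)/1.1=87.8364; Δ=(115.5500−77.6900)/(384.4344−228.4320)=0.2427; B=V−Δ·S=20.2292
Node (2,0) S=71.2744: V=(p*·133.8409+(1−p*)·107.4091)/1.1=109.6591; Δ=(133.8409−107.4091)/(98.3587−58.4450)=0.6622; B=V−Δ·S=62.4594
Node (2,1) S=119.9496: V=(p*·92.7273+(1−p*)·133.8409)/1.1=102.9855; Δ=(92.7273−133.8409)/(165.5304−98.3587)=-0.6121; B=V−Δ·S=176.4027
Node (2,2) S=201.8664: V=(p*·87.8364+(1−p*)·92.7273)/1.1=82.0744; Δ=(87.8364−92.7273)/(278.5756−165.5304)=-0.0433; B=V−Δ·S=90.8081
Node (1,0) S=86.9200: V=(p*·102.9855+(1−p*)·109.6591)/1.1=96.6566; Δ=(102.9855−109.6591)/(119.9496−71.2744)=-0.1371; B=V−Δ·S=108.5737
Node (1,1) S=146.2800: V=(p*·82.0744+(1−p*)·102.9855)/1.1=84.1181; Δ=(82.0744−102.9855)/(201.8664−119.9496)=-0.2553; B=V−Δ·S=121.4595
Node (0,0) S=106.0000: V=(p*·84.1181+(1−p*)·96.6566)/1.1=82.1704; Δ=(84.1181−96.6566)/(146.2800−86.9200)=-0.2112; B=V−Δ·S=104.5605
Self-financing check: at every node Δ·S+B equals the discounted successor values.

(0,0): Delta=-0.2112 Bond=104.5605
(1,0): Delta=-0.1371 Bond=108.5737
(1,1): Delta=-0.2553 Bond=121.4595
(2,0): Delta=0.6622 Bond=62.4594
(2,1): Delta=-0.6121 Bond=176.4027
(2,2): Delta=-0.0433 Bond=90.8081
(3,0): Delta=3.0548 Bond=-71.1266
(3,1): Delta=-0.7594 Bond=208.5373
(3,2): Delta=-0.5245 Bond=179.5487
(3,3): Delta=0.2427 Bond=20.2292
V0=82.1704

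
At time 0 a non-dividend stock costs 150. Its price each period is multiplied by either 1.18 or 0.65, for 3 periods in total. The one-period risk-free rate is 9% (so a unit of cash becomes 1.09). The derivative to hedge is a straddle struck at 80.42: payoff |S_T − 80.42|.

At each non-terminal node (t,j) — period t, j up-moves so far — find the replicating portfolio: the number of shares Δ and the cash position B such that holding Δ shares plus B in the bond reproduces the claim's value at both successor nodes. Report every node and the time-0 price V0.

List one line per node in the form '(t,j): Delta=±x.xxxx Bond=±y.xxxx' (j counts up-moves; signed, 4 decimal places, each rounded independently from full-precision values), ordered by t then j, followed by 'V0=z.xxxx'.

The replicating-portfolio and risk-neutral prices coincide; use p* = (1.09−0.65)/(1.18−0.65) = 0.8302 for the latter.
Payoff layer (t=3): V(3,0)=39.2263, V(3,1)=5.6375, V(3,2)=55.3390, V(3,3)=166.0348
Node (2,0) S=63.3750: V=(p*·5.6375+(1−p*)·39.2263)/1.09=10.4048; Δ=(5.6375−39.2263)/(74.7825−41.1938)=-1.0000; B=V−Δ·S=73.7798
Node (2,1) S=115.0500: V=(p*·55.3390+(1−p*)·5.6375)/1.09=43.0267; Δ=(55.3390−5.6375)/(135.7590−74.7825)=0.8151; B=V−Δ·S=-50.7497
Node (2,2) S=208.8600: V=(p*·166.0348+(1−p*)·55.3390)/1.09=135.0802; Δ=(166.0348−55.3390)/(246.4548−135.7590)=1.0000; B=V−Δ·S=-73.7798
Node (1,0) S=97.5000: V=(p*·43.0267+(1−p*)·10.4048)/1.09=34.3919; Δ=(43.0267−10.4048)/(115.0500−63.3750)=0.6313; B=V−Δ·S=-27.1589
Node (1,1) S=177.0000: V=(p*·135.0802+(1−p*)·43.0267)/1.09=109.5857; Δ=(135.0802−43.0267)/(208.8600−115.0500)=0.9813; B=V−Δ·S=-64.1000
Node (0,0) S=150.0000: V=(p*·109.5857+(1−p*)·34.3919)/1.09=88.8229; Δ=(109.5857−34.3919)/(177.0000−97.5000)=0.9458; B=V−Δ·S=-53.0523
Check: Δ(0,0)·S0 + B(0,0) = 88.8229 = V0.

(0,0): Delta=0.9458 Bond=-53.0523
(1,0): Delta=0.6313 Bond=-27.1589
(1,1): Delta=0.9813 Bond=-64.1000
(2,0): Delta=-1.0000 Bond=73.7798
(2,1): Delta=0.8151 Bond=-50.7497
(2,2): Delta=1.0000 Bond=-73.7798
V0=88.8229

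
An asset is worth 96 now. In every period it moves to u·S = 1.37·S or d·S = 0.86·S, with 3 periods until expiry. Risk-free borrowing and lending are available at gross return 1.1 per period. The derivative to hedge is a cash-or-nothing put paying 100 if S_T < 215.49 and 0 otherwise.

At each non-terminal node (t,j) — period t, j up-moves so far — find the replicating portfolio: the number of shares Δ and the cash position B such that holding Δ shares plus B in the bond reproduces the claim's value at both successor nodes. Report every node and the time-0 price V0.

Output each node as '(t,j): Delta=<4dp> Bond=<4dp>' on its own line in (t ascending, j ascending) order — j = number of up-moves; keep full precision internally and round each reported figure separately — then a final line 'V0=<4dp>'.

(0,0): Delta=-0.3738 Bond=103.1879
(1,0): Delta=0.0000 Bond=82.6446
(1,1): Delta=-0.6378 Bond=148.2265
(2,0): Delta=0.0000 Bond=90.9091
(2,1): Delta=0.0000 Bond=90.9091
(2,2): Delta=-1.0882 Bond=244.2068
V0=67.3018

The replicating-portfolio and risk-neutral prices coincide; use p* = (1.1−0.86)/(1.37−0.86) = 0.4706 for the latter.
Terminal values V(3,·): V(3,0)=100.0000, V(3,1)=100.0000, V(3,2)=100.0000, V(3,3)=0.0000
  t=2,j=0: stock 71.0016 → up 97.2722 (V=100.0000), down 61.0614 (V=100.0000). Price 90.9091; hedge Δ=0.0000, bond B=90.9091.
  t=2,j=1: stock 113.1072 → up 154.9569 (V=100.0000), down 97.2722 (V=100.0000). Price 90.9091; hedge Δ=0.0000, bond B=90.9091.
  t=2,j=2: stock 180.1824 → up 246.8499 (V=0.0000), down 154.9569 (V=100.0000). Price 48.1283; hedge Δ=-1.0882, bond B=244.2068.
  t=1,j=0: stock 82.5600 → up 113.1072 (V=90.9091), down 71.0016 (V=90.9091). Price 82.6446; hedge Δ=0.0000, bond B=82.6446.
  t=1,j=1: stock 131.5200 → up 180.1824 (V=48.1283), down 113.1072 (V=90.9091). Price 64.3427; hedge Δ=-0.6378, bond B=148.2265.
  t=0,j=0: stock 96.0000 → up 131.5200 (V=64.3427), down 82.5600 (V=82.6446). Price 67.3018; hedge Δ=-0.3738, bond B=103.1879.
The time-0 hedge costs 67.3018, which is the no-arbitrage price.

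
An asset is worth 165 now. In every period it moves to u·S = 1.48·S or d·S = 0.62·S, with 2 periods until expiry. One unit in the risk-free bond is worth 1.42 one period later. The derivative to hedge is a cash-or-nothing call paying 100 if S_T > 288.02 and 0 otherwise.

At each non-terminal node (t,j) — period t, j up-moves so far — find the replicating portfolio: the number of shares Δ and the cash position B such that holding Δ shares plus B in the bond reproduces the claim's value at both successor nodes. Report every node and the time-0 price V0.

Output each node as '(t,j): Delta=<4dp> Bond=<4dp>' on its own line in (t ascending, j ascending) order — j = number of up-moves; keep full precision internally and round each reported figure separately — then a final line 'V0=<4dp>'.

(0,0): Delta=0.4617 Bond=-33.2589
(1,0): Delta=0.0000 Bond=0.0000
(1,1): Delta=0.4762 Bond=-50.7697
V0=42.9147

No-arbitrage ⇒ martingale measure with p* = (R−d)/(u−d) = 0.9302.
At expiry t=2: V(2,0)=0.0000, V(2,1)=0.0000, V(2,2)=100.0000
  t=1,j=0: stock 102.3000 → up 151.4040 (V=0.0000), down 63.4260 (V=0.0000). Price 0.0000; hedge Δ=0.0000, bond B=0.0000.
  t=1,j=1: stock 244.2000 → up 361.4160 (V=100.0000), down 151.4040 (V=0.0000). Price 65.5093; hedge Δ=0.4762, bond B=-50.7697.
  t=0,j=0: stock 165.0000 → up 244.2000 (V=65.5093), down 102.3000 (V=0.0000). Price 42.9147; hedge Δ=0.4617, bond B=-33.2589.
Each (Δ,B) replicates both successor values, so the strategy is self-financing and V0 is arbitrage-free.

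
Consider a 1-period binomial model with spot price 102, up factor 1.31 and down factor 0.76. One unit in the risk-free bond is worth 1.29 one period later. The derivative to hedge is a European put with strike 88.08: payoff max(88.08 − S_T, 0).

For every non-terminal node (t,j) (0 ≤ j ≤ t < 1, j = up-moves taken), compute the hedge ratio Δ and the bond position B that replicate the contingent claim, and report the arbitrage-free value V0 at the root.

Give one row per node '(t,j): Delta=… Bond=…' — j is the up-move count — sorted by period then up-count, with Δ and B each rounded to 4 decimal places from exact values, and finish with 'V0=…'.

(0,0): Delta=-0.1882 Bond=19.4977
V0=0.2977

No-arbitrage ⇒ martingale measure with p* = (R−d)/(u−d) = 0.9636.
Payoff layer (t=1): V(1,0)=10.5600, V(1,1)=0.0000
Node (0,0) S=102.0000: V=(p*·0.0000+(1−p*)·10.5600)/1.29=0.2977; Δ=(0.0000−10.5600)/(133.6200−77.5200)=-0.1882; B=V−Δ·S=19.4977
The time-0 hedge costs 0.2977, which is the no-arbitrage price.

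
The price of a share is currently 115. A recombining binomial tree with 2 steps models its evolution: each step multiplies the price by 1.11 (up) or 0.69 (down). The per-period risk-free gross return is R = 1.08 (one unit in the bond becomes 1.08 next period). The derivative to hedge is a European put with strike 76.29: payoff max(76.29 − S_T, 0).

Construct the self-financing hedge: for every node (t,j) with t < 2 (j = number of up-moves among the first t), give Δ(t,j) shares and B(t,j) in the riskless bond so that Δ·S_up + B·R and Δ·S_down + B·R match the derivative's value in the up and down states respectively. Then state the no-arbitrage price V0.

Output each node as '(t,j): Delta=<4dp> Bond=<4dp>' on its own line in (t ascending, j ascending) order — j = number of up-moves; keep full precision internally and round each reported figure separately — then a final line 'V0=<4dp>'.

(0,0): Delta=-0.0295 Bond=3.4859
(1,0): Delta=-0.6463 Bond=52.7066
(1,1): Delta=0.0000 Bond=0.0000
V0=0.0942

No-arbitrage ⇒ martingale measure with p* = (R−d)/(u−d) = 0.9286.
Payoff layer (t=2): V(2,0)=21.5385, V(2,1)=0.0000, V(2,2)=0.0000
(1,0): S=79.3500. Δ = (V_up−V_dn)/(S_up−S_dn) = (0.0000−21.5385)/(88.0785−54.7515) = -0.6463. V = [p*·0.0000 + (1−p*)·21.5385]/1.08 = 1.4245. B = V − Δ·S = 52.7066.
(1,1): S=127.6500. Δ = (V_up−V_dn)/(S_up−S_dn) = (0.0000−0.0000)/(141.6915−88.0785) = 0.0000. V = [p*·0.0000 + (1−p*)·0.0000]/1.08 = 0.0000. B = V − Δ·S = 0.0000.
(0,0): S=115.0000. Δ = (V_up−V_dn)/(S_up−S_dn) = (0.0000−1.4245)/(127.6500−79.3500) = -0.0295. V = [p*·0.0000 + (1−p*)·1.4245]/1.08 = 0.0942. B = V − Δ·S = 3.4859.
The time-0 hedge costs 0.0942, which is the no-arbitrage price.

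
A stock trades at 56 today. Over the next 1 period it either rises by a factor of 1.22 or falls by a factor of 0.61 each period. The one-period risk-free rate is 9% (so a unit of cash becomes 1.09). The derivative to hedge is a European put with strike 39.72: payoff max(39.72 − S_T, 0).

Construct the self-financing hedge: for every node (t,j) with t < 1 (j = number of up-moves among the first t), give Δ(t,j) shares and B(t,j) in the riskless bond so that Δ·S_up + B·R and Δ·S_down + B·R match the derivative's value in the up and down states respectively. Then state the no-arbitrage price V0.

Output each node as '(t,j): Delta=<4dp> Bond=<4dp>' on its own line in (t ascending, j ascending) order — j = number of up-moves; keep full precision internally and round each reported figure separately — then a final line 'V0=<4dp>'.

Risk-neutral probability p* = (R−d)/(u−d) = (1.09−0.61)/(1.22−0.61) = 0.7869.
Terminal values V(1,·): V(1,0)=5.5600, V(1,1)=0.0000
  t=0,j=0: stock 56.0000 → up 68.3200 (V=0.0000), down 34.1600 (V=5.5600). Price 1.0871; hedge Δ=-0.1628, bond B=10.2018.
Root portfolio cost Δ·56+B reproduces V0=1.0871.

(0,0): Delta=-0.1628 Bond=10.2018
V0=1.0871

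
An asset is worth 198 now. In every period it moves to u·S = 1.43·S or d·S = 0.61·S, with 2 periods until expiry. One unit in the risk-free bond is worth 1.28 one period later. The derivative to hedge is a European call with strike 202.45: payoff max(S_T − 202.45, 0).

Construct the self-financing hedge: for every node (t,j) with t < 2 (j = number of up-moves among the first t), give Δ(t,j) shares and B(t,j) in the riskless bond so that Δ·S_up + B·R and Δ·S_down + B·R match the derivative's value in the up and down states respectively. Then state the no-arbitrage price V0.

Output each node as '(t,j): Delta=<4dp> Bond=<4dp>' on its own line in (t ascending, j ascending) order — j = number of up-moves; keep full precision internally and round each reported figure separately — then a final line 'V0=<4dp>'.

Under the risk-neutral measure, an up-move has probability p* = (R−d)/(u−d) = 0.8171 and values discount at R = 1.28.
Terminal values V(2,·): V(2,0)=0.0000, V(2,1)=0.0000, V(2,2)=202.4402
  t=1,j=0: stock 120.7800 → up 172.7154 (V=0.0000), down 73.6758 (V=0.0000). Price 0.0000; hedge Δ=0.0000, bond B=0.0000.
  t=1,j=1: stock 283.1400 → up 404.8902 (V=202.4402), down 172.7154 (V=0.0000). Price 129.2254; hedge Δ=0.8719, bond B=-117.6529.
  t=0,j=0: stock 198.0000 → up 283.1400 (V=129.2254), down 120.7800 (V=0.0000). Price 82.4895; hedge Δ=0.7959, bond B=-75.1024.
The time-0 hedge costs 82.4895, which is the no-arbitrage price.

(0,0): Delta=0.7959 Bond=-75.1024
(1,0): Delta=0.0000 Bond=0.0000
(1,1): Delta=0.8719 Bond=-117.6529
V0=82.4895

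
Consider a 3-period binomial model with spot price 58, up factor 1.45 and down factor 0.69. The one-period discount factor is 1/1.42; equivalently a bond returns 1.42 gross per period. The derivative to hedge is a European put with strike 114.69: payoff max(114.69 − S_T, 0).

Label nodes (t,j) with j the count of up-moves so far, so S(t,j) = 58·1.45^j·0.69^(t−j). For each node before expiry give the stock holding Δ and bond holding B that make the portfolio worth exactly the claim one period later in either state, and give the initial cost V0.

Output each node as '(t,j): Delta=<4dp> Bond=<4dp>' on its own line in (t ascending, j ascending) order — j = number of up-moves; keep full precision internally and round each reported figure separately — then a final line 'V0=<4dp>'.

(0,0): Delta=-0.3551 Bond=21.8796
(1,0): Delta=-1.0000 Bond=56.8786
(1,1): Delta=-0.3425 Bond=30.0084
(2,0): Delta=-1.0000 Bond=80.7676
(2,1): Delta=-1.0000 Bond=80.7676
(2,2): Delta=-0.3296 Bond=41.0439
V0=1.2848

Under the risk-neutral measure, an up-move has probability p* = (R−d)/(u−d) = 0.9605 and values discount at R = 1.42.
Terminal values V(3,·): V(3,0)=95.6365, V(3,1)=74.6500, V(3,2)=30.5480, V(3,3)=0.0000
Node (2,0) S=27.6138: V=(p*·74.6500+(1−p*)·95.6365)/1.42=53.1538; Δ=(74.6500−95.6365)/(40.0400−19.0535)=-1.0000; B=V−Δ·S=80.7676
Node (2,1) S=58.0290: V=(p*·30.5480+(1−p*)·74.6500)/1.42=22.7386; Δ=(30.5480−74.6500)/(84.1420−40.0400)=-1.0000; B=V−Δ·S=80.7676
Node (2,2) S=121.9450: V=(p*·0.0000+(1−p*)·30.5480)/1.42=0.8492; Δ=(0.0000−30.5480)/(176.8203−84.1420)=-0.3296; B=V−Δ·S=41.0439
Node (1,0) S=40.0200: V=(p*·22.7386+(1−p*)·53.1538)/1.42=16.8586; Δ=(22.7386−53.1538)/(58.0290−27.6138)=-1.0000; B=V−Δ·S=56.8786
Node (1,1) S=84.1000: V=(p*·0.8492+(1−p*)·22.7386)/1.42=1.2065; Δ=(0.8492−22.7386)/(121.9450−58.0290)=-0.3425; B=V−Δ·S=30.0084
Node (0,0) S=58.0000: V=(p*·1.2065+(1−p*)·16.8586)/1.42=1.2848; Δ=(1.2065−16.8586)/(84.1000−40.0200)=-0.3551; B=V−Δ·S=21.8796
Root portfolio cost Δ·58+B reproduces V0=1.2848.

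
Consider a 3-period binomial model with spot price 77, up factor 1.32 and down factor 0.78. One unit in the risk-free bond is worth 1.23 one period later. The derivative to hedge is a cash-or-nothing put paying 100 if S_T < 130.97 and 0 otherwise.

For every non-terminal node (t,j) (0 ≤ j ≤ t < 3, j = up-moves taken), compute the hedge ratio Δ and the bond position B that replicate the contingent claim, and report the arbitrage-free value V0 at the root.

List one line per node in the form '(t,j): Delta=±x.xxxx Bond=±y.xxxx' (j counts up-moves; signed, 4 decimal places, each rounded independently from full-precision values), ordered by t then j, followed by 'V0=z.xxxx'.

(0,0): Delta=-1.1039 Bond=107.6426
(1,0): Delta=0.0000 Bond=66.0982
(1,1): Delta=-1.2344 Bond=145.6609
(2,0): Delta=0.0000 Bond=81.3008
(2,1): Delta=0.0000 Bond=81.3008
(2,2): Delta=-1.3803 Bond=198.7353
V0=22.6398

No-arbitrage ⇒ martingale measure with p* = (R−d)/(u−d) = 0.8333.
Terminal values V(3,·): V(3,0)=100.0000, V(3,1)=100.0000, V(3,2)=100.0000, V(3,3)=0.0000
(2,0): S=46.8468. Δ = (V_up−V_dn)/(S_up−S_dn) = (100.0000−100.0000)/(61.8378−36.5405) = 0.0000. V = [p*·100.0000 + (1−p*)·100.0000]/1.23 = 81.3008. B = V − Δ·S = 81.3008.
(2,1): S=79.2792. Δ = (V_up−V_dn)/(S_up−S_dn) = (100.0000−100.0000)/(104.6485−61.8378) = 0.0000. V = [p*·100.0000 + (1−p*)·100.0000]/1.23 = 81.3008. B = V − Δ·S = 81.3008.
(2,2): S=134.1648. Δ = (V_up−V_dn)/(S_up−S_dn) = (0.0000−100.0000)/(177.0975−104.6485) = -1.3803. V = [p*·0.0000 + (1−p*)·100.0000]/1.23 = 13.5501. B = V − Δ·S = 198.7353.
(1,0): S=60.0600. Δ = (V_up−V_dn)/(S_up−S_dn) = (81.3008−81.3008)/(79.2792−46.8468) = 0.0000. V = [p*·81.3008 + (1−p*)·81.3008]/1.23 = 66.0982. B = V − Δ·S = 66.0982.
(1,1): S=101.6400. Δ = (V_up−V_dn)/(S_up−S_dn) = (13.5501−81.3008)/(134.1648−79.2792) = -1.2344. V = [p*·13.5501 + (1−p*)·81.3008]/1.23 = 20.1967. B = V − Δ·S = 145.6609.
(0,0): S=77.0000. Δ = (V_up−V_dn)/(S_up−S_dn) = (20.1967−66.0982)/(101.6400−60.0600) = -1.1039. V = [p*·20.1967 + (1−p*)·66.0982]/1.23 = 22.6398. B = V − Δ·S = 107.6426.
The time-0 hedge costs 22.6398, which is the no-arbitrage price.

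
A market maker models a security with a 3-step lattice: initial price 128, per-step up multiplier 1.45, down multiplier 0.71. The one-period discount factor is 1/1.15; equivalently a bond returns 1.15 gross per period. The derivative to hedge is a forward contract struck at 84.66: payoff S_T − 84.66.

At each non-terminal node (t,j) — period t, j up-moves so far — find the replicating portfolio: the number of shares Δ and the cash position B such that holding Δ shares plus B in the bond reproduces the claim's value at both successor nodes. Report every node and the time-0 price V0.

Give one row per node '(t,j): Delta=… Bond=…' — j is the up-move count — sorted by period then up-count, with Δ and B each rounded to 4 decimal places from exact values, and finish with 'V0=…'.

(0,0): Delta=1.0000 Bond=-55.6653
(1,0): Delta=1.0000 Bond=-64.0151
(1,1): Delta=1.0000 Bond=-64.0151
(2,0): Delta=1.0000 Bond=-73.6174
(2,1): Delta=1.0000 Bond=-73.6174
(2,2): Delta=1.0000 Bond=-73.6174
V0=72.3347

No-arbitrage ⇒ martingale measure with p* = (R−d)/(u−d) = 0.5946.
Terminal values V(3,·): V(3,0)=-38.8474, V(3,1)=8.9010, V(3,2)=106.4152, V(3,3)=305.5640
(2,0): S=64.5248. Δ = (V_up−V_dn)/(S_up−S_dn) = (8.9010−-38.8474)/(93.5610−45.8126) = 1.0000. V = [p*·8.9010 + (1−p*)·-38.8474]/1.15 = -9.0926. B = V − Δ·S = -73.6174.
(2,1): S=131.7760. Δ = (V_up−V_dn)/(S_up−S_dn) = (106.4152−8.9010)/(191.0752−93.5610) = 1.0000. V = [p*·106.4152 + (1−p*)·8.9010]/1.15 = 58.1586. B = V − Δ·S = -73.6174.
(2,2): S=269.1200. Δ = (V_up−V_dn)/(S_up−S_dn) = (305.5640−106.4152)/(390.2240−191.0752) = 1.0000. V = [p*·305.5640 + (1−p*)·106.4152]/1.15 = 195.5026. B = V − Δ·S = -73.6174.
(1,0): S=90.8800. Δ = (V_up−V_dn)/(S_up−S_dn) = (58.1586−-9.0926)/(131.7760−64.5248) = 1.0000. V = [p*·58.1586 + (1−p*)·-9.0926]/1.15 = 26.8649. B = V − Δ·S = -64.0151.
(1,1): S=185.6000. Δ = (V_up−V_dn)/(S_up−S_dn) = (195.5026−58.1586)/(269.1200−131.7760) = 1.0000. V = [p*·195.5026 + (1−p*)·58.1586]/1.15 = 121.5849. B = V − Δ·S = -64.0151.
(0,0): S=128.0000. Δ = (V_up−V_dn)/(S_up−S_dn) = (121.5849−26.8649)/(185.6000−90.8800) = 1.0000. V = [p*·121.5849 + (1−p*)·26.8649]/1.15 = 72.3347. B = V − Δ·S = -55.6653.
Root portfolio cost Δ·128+B reproduces V0=72.3347.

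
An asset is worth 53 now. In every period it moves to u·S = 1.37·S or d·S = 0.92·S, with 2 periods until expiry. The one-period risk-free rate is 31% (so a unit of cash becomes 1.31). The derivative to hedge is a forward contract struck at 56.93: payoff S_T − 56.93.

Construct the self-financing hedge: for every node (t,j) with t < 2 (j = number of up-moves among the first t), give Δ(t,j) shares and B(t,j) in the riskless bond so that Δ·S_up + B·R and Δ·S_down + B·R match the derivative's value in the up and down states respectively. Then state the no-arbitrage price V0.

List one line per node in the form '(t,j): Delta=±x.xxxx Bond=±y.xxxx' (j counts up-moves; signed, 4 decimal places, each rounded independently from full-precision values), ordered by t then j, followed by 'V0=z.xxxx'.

(0,0): Delta=1.0000 Bond=-33.1741
(1,0): Delta=1.0000 Bond=-43.4580
(1,1): Delta=1.0000 Bond=-43.4580
V0=19.8259

Since d<R<u, set p* = (R−d)/(u−d) = 0.8667; price each node as the discounted p*-expectation of its children.
Terminal values V(2,·): V(2,0)=-12.0708, V(2,1)=9.8712, V(2,2)=42.5457
Node (1,0) S=48.7600: V=(p*·9.8712+(1−p*)·-12.0708)/1.31=5.3020; Δ=(9.8712−-12.0708)/(66.8012−44.8592)=1.0000; B=V−Δ·S=-43.4580
Node (1,1) S=72.6100: V=(p*·42.5457+(1−p*)·9.8712)/1.31=29.1520; Δ=(42.5457−9.8712)/(99.4757−66.8012)=1.0000; B=V−Δ·S=-43.4580
Node (0,0) S=53.0000: V=(p*·29.1520+(1−p*)·5.3020)/1.31=19.8259; Δ=(29.1520−5.3020)/(72.6100−48.7600)=1.0000; B=V−Δ·S=-33.1741
Root portfolio cost Δ·53+B reproduces V0=19.8259.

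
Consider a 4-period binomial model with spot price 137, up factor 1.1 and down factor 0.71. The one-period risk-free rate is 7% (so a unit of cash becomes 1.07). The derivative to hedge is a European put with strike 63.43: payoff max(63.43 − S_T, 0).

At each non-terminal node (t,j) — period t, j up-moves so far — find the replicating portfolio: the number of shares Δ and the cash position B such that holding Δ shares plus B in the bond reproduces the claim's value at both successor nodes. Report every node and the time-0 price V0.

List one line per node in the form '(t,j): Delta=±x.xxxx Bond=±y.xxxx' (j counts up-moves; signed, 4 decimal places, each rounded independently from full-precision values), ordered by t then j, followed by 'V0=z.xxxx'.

(0,0): Delta=-0.0025 Bond=0.3567
(1,0): Delta=-0.0336 Bond=3.4102
(1,1): Delta=-0.0008 Bond=0.1293
(2,0): Delta=-0.3551 Bond=25.8488
(2,1): Delta=-0.0164 Bond=1.7989
(2,2): Delta=0.0000 Bond=0.0000
(3,0): Delta=-1.0000 Bond=59.2804
(3,1): Delta=-0.3204 Bond=25.0230
(3,2): Delta=0.0000 Bond=0.0000
(3,3): Delta=0.0000 Bond=0.0000
V0=0.0129

Risk-neutral probability p* = (R−d)/(u−d) = (1.07−0.71)/(1.1−0.71) = 0.9231.
Terminal values V(4,·): V(4,0)=28.6160, V(4,1)=9.4928, V(4,2)=0.0000, V(4,3)=0.0000, V(4,4)=0.0000
(3,0): S=49.0338. Δ = (V_up−V_dn)/(S_up−S_dn) = (9.4928−28.6160)/(53.9372−34.8140) = -1.0000. V = [p*·9.4928 + (1−p*)·28.6160]/1.07 = 10.2466. B = V − Δ·S = 59.2804.
(3,1): S=75.9679. Δ = (V_up−V_dn)/(S_up−S_dn) = (0.0000−9.4928)/(83.5647−53.9372) = -0.3204. V = [p*·0.0000 + (1−p*)·9.4928]/1.07 = 0.6824. B = V − Δ·S = 25.0230.
(3,2): S=117.6967. Δ = (V_up−V_dn)/(S_up−S_dn) = (0.0000−0.0000)/(129.4664−83.5647) = 0.0000. V = [p*·0.0000 + (1−p*)·0.0000]/1.07 = 0.0000. B = V − Δ·S = 0.0000.
(3,3): S=182.3470. Δ = (V_up−V_dn)/(S_up−S_dn) = (0.0000−0.0000)/(200.5817−129.4664) = 0.0000. V = [p*·0.0000 + (1−p*)·0.0000]/1.07 = 0.0000. B = V − Δ·S = 0.0000.
(2,0): S=69.0617. Δ = (V_up−V_dn)/(S_up−S_dn) = (0.6824−10.2466)/(75.9679−49.0338) = -0.3551. V = [p*·0.6824 + (1−p*)·10.2466]/1.07 = 1.3254. B = V − Δ·S = 25.8488.
(2,1): S=106.9970. Δ = (V_up−V_dn)/(S_up−S_dn) = (0.0000−0.6824)/(117.6967−75.9679) = -0.0164. V = [p*·0.0000 + (1−p*)·0.6824]/1.07 = 0.0491. B = V − Δ·S = 1.7989.
(2,2): S=165.7700. Δ = (V_up−V_dn)/(S_up−S_dn) = (0.0000−0.0000)/(182.3470−117.6967) = 0.0000. V = [p*·0.0000 + (1−p*)·0.0000]/1.07 = 0.0000. B = V − Δ·S = 0.0000.
(1,0): S=97.2700. Δ = (V_up−V_dn)/(S_up−S_dn) = (0.0491−1.3254)/(106.9970−69.0617) = -0.0336. V = [p*·0.0491 + (1−p*)·1.3254]/1.07 = 0.1376. B = V − Δ·S = 3.4102.
(1,1): S=150.7000. Δ = (V_up−V_dn)/(S_up−S_dn) = (0.0000−0.0491)/(165.7700−106.9970) = -0.0008. V = [p*·0.0000 + (1−p*)·0.0491]/1.07 = 0.0035. B = V − Δ·S = 0.1293.
(0,0): S=137.0000. Δ = (V_up−V_dn)/(S_up−S_dn) = (0.0035−0.1376)/(150.7000−97.2700) = -0.0025. V = [p*·0.0035 + (1−p*)·0.1376]/1.07 = 0.0129. B = V − Δ·S = 0.3567.
Each (Δ,B) replicates both successor values, so the strategy is self-financing and V0 is arbitrage-free.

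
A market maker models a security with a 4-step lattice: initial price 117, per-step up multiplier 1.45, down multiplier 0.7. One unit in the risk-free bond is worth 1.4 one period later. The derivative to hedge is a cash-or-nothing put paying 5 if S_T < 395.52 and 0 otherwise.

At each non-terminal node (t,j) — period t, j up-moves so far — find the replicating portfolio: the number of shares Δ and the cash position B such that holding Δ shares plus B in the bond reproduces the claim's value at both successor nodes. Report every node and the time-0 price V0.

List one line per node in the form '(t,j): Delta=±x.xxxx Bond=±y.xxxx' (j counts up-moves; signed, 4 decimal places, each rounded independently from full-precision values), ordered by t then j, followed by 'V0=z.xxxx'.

Under the risk-neutral measure, an up-move has probability p* = (R−d)/(u−d) = 0.9333 and values discount at R = 1.4.
Terminal values V(4,·): V(4,0)=5.0000, V(4,1)=5.0000, V(4,2)=5.0000, V(4,3)=5.0000, V(4,4)=0.0000
Node (3,0) S=40.1310: V=(p*·5.0000+(1−p*)·5.0000)/1.4=3.5714; Δ=(5.0000−5.0000)/(58.1899−28.0917)=0.0000; B=V−Δ·S=3.5714
Node (3,1) S=83.1285: V=(p*·5.0000+(1−p*)·5.0000)/1.4=3.5714; Δ=(5.0000−5.0000)/(120.5363−58.1899)=0.0000; B=V−Δ·S=3.5714
Node (3,2) S=172.1947: V=(p*·5.0000+(1−p*)·5.0000)/1.4=3.5714; Δ=(5.0000−5.0000)/(249.6824−120.5363)=0.0000; B=V−Δ·S=3.5714
Node (3,3) S=356.6891: V=(p*·0.0000+(1−p*)·5.0000)/1.4=0.2381; Δ=(0.0000−5.0000)/(517.1992−249.6824)=-0.0187; B=V−Δ·S=6.9048
Node (2,0) S=57.3300: V=(p*·3.5714+(1−p*)·3.5714)/1.4=2.5510; Δ=(3.5714−3.5714)/(83.1285−40.1310)=0.0000; B=V−Δ·S=2.5510
Node (2,1) S=118.7550: V=(p*·3.5714+(1−p*)·3.5714)/1.4=2.5510; Δ=(3.5714−3.5714)/(172.1947−83.1285)=0.0000; B=V−Δ·S=2.5510
Node (2,2) S=245.9925: V=(p*·0.2381+(1−p*)·3.5714)/1.4=0.3288; Δ=(0.2381−3.5714)/(356.6891−172.1947)=-0.0181; B=V−Δ·S=4.7732
Node (1,0) S=81.9000: V=(p*·2.5510+(1−p*)·2.5510)/1.4=1.8222; Δ=(2.5510−2.5510)/(118.7550−57.3300)=0.0000; B=V−Δ·S=1.8222
Node (1,1) S=169.6500: V=(p*·0.3288+(1−p*)·2.5510)/1.4=0.3407; Δ=(0.3288−2.5510)/(245.9925−118.7550)=-0.0175; B=V−Δ·S=3.3036
Node (0,0) S=117.0000: V=(p*·0.3407+(1−p*)·1.8222)/1.4=0.3139; Δ=(0.3407−1.8222)/(169.6500−81.9000)=-0.0169; B=V−Δ·S=2.2892
Self-financing check: at every node Δ·S+B equals the discounted successor values.

(0,0): Delta=-0.0169 Bond=2.2892
(1,0): Delta=0.0000 Bond=1.8222
(1,1): Delta=-0.0175 Bond=3.3036
(2,0): Delta=0.0000 Bond=2.5510
(2,1): Delta=0.0000 Bond=2.5510
(2,2): Delta=-0.0181 Bond=4.7732
(3,0): Delta=0.0000 Bond=3.5714
(3,1): Delta=0.0000 Bond=3.5714
(3,2): Delta=0.0000 Bond=3.5714
(3,3): Delta=-0.0187 Bond=6.9048
V0=0.3139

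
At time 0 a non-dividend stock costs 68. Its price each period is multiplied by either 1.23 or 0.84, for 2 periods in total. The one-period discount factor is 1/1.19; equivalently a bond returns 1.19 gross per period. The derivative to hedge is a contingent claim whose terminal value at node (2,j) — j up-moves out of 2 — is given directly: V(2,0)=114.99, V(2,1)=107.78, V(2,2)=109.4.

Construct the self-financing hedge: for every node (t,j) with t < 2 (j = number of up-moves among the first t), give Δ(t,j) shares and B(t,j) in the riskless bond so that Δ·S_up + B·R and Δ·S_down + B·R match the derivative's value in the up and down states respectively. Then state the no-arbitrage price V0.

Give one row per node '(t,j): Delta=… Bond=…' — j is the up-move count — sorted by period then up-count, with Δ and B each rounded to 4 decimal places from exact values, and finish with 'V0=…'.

(0,0): Delta=0.0226 Bond=75.5461
(1,0): Delta=-0.3237 Bond=109.6800
(1,1): Delta=0.0497 Bond=87.6393
V0=77.0854

No-arbitrage ⇒ martingale measure with p* = (R−d)/(u−d) = 0.8974.
Terminal payoffs: V(2,0)=114.9900, V(2,1)=107.7800, V(2,2)=109.4000
Node (1,0) S=57.1200: V=(p*·107.7800+(1−p*)·114.9900)/1.19=91.1928; Δ=(107.7800−114.9900)/(70.2576−47.9808)=-0.3237; B=V−Δ·S=109.6800
Node (1,1) S=83.6400: V=(p*·109.4000+(1−p*)·107.7800)/1.19=91.7931; Δ=(109.4000−107.7800)/(102.8772−70.2576)=0.0497; B=V−Δ·S=87.6393
Node (0,0) S=68.0000: V=(p*·91.7931+(1−p*)·91.1928)/1.19=77.0854; Δ=(91.7931−91.1928)/(83.6400−57.1200)=0.0226; B=V−Δ·S=75.5461
Check: Δ(0,0)·S0 + B(0,0) = 77.0854 = V0.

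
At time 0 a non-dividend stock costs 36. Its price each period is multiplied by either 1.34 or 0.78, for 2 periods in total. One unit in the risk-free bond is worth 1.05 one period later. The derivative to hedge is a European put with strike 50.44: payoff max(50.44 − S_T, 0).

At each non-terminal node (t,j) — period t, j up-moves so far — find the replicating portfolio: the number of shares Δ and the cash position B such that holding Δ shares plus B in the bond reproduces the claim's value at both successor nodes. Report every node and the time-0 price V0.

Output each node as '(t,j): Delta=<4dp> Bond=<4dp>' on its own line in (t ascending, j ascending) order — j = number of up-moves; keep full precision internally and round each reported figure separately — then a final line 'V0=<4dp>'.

(0,0): Delta=-0.6765 Bond=37.1001
(1,0): Delta=-1.0000 Bond=48.0381
(1,1): Delta=-0.4743 Bond=29.1992
V0=12.7450

Under the risk-neutral measure, an up-move has probability p* = (R−d)/(u−d) = 0.4821 and values discount at R = 1.05.
Terminal values V(2,·): V(2,0)=28.5376, V(2,1)=12.8128, V(2,2)=0.0000
  t=1,j=0: stock 28.0800 → up 37.6272 (V=12.8128), down 21.9024 (V=28.5376). Price 19.9581; hedge Δ=-1.0000, bond B=48.0381.
  t=1,j=1: stock 48.2400 → up 64.6416 (V=0.0000), down 37.6272 (V=12.8128). Price 6.3192; hedge Δ=-0.4743, bond B=29.1992.
  t=0,j=0: stock 36.0000 → up 48.2400 (V=6.3192), down 28.0800 (V=19.9581). Price 12.7450; hedge Δ=-0.6765, bond B=37.1001.
Each (Δ,B) replicates both successor values, so the strategy is self-financing and V0 is arbitrage-free.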